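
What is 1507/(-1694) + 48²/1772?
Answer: 28013/68222 ≈ 0.41062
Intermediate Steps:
1507/(-1694) + 48²/1772 = 1507*(-1/1694) + 2304*(1/1772) = -137/154 + 576/443 = 28013/68222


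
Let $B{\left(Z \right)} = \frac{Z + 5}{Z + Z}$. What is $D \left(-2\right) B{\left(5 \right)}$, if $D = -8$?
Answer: $16$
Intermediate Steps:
$B{\left(Z \right)} = \frac{5 + Z}{2 Z}$
$D \left(-2\right) B{\left(5 \right)} = \left(-8\right) \left(-2\right) \frac{5 + 5}{2 \cdot 5} = 16 \cdot \frac{1}{2} \cdot \frac{1}{5} \cdot 10 = 16 \cdot 1 = 16$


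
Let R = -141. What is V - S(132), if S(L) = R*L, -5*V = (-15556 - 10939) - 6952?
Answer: 126507/5 ≈ 25301.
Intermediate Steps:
V = 33447/5 (V = -((-15556 - 10939) - 6952)/5 = -(-26495 - 6952)/5 = -⅕*(-33447) = 33447/5 ≈ 6689.4)
S(L) = -141*L
V - S(132) = 33447/5 - (-141)*132 = 33447/5 - 1*(-18612) = 33447/5 + 18612 = 126507/5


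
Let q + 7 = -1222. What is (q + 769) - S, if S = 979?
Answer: -1439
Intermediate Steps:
q = -1229 (q = -7 - 1222 = -1229)
(q + 769) - S = (-1229 + 769) - 1*979 = -460 - 979 = -1439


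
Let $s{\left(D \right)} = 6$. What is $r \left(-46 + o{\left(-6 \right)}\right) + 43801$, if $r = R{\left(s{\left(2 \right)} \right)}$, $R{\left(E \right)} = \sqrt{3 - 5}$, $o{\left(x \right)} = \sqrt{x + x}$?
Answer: $43801 - 2 \sqrt{6} - 46 i \sqrt{2} \approx 43796.0 - 65.054 i$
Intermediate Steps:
$o{\left(x \right)} = \sqrt{2} \sqrt{x}$ ($o{\left(x \right)} = \sqrt{2 x} = \sqrt{2} \sqrt{x}$)
$R{\left(E \right)} = i \sqrt{2}$ ($R{\left(E \right)} = \sqrt{-2} = i \sqrt{2}$)
$r = i \sqrt{2} \approx 1.4142 i$
$r \left(-46 + o{\left(-6 \right)}\right) + 43801 = i \sqrt{2} \left(-46 + \sqrt{2} \sqrt{-6}\right) + 43801 = i \sqrt{2} \left(-46 + \sqrt{2} i \sqrt{6}\right) + 43801 = i \sqrt{2} \left(-46 + 2 i \sqrt{3}\right) + 43801 = 43801 + i \sqrt{2} \left(-46 + 2 i \sqrt{3}\right)$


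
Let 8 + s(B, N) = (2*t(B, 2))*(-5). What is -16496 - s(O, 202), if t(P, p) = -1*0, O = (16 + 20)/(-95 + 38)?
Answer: -16488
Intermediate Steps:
O = -12/19 (O = 36/(-57) = 36*(-1/57) = -12/19 ≈ -0.63158)
t(P, p) = 0
s(B, N) = -8 (s(B, N) = -8 + (2*0)*(-5) = -8 + 0*(-5) = -8 + 0 = -8)
-16496 - s(O, 202) = -16496 - 1*(-8) = -16496 + 8 = -16488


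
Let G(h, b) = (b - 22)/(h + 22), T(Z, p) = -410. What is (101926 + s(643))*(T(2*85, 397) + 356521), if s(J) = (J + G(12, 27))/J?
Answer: 793532140540769/21862 ≈ 3.6297e+10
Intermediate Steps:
G(h, b) = (-22 + b)/(22 + h)
s(J) = (5/34 + J)/J (s(J) = (J + (-22 + 27)/(22 + 12))/J = (J + 5/34)/J = (5/34 + J)/J)
(101926 + s(643))*(T(2*85, 397) + 356521) = (101926 + (5/34 + 643)/643)*(-410 + 356521) = (101926 + (1/643)*(21867/34))*356111 = (101926 + 21867/21862)*356111 = (2228328079/21862)*356111 = 793532140540769/21862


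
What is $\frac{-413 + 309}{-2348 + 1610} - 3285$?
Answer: $- \frac{1212113}{369} \approx -3284.9$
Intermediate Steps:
$\frac{-413 + 309}{-2348 + 1610} - 3285 = - \frac{104}{-738} - 3285 = \left(-104\right) \left(- \frac{1}{738}\right) - 3285 = \frac{52}{369} - 3285 = - \frac{1212113}{369}$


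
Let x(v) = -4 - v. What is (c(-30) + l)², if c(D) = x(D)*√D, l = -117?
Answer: -6591 - 6084*I*√30 ≈ -6591.0 - 33323.0*I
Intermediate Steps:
c(D) = √D*(-4 - D) (c(D) = (-4 - D)*√D = √D*(-4 - D))
(c(-30) + l)² = (√(-30)*(-4 - 1*(-30)) - 117)² = ((I*√30)*(-4 + 30) - 117)² = ((I*√30)*26 - 117)² = (26*I*√30 - 117)² = (-117 + 26*I*√30)²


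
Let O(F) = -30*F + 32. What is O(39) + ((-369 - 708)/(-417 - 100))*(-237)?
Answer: -843595/517 ≈ -1631.7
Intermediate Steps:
O(F) = 32 - 30*F
O(39) + ((-369 - 708)/(-417 - 100))*(-237) = (32 - 30*39) + ((-369 - 708)/(-417 - 100))*(-237) = (32 - 1170) - 1077/(-517)*(-237) = -1138 - 1077*(-1/517)*(-237) = -1138 + (1077/517)*(-237) = -1138 - 255249/517 = -843595/517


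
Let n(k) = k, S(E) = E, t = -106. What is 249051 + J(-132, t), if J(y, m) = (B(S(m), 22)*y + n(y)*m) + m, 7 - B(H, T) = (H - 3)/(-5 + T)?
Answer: 4439833/17 ≈ 2.6117e+5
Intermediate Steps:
B(H, T) = 7 - (-3 + H)/(-5 + T) (B(H, T) = 7 - (H - 3)/(-5 + T) = 7 - (-3 + H)/(-5 + T))
J(y, m) = m + m*y + y*(122/17 - m/17) (J(y, m) = (((-32 - m + 7*22)/(-5 + 22))*y + y*m) + m = (((-32 - m + 154)/17)*y + m*y) + m = (((122 - m)/17)*y + m*y) + m = ((122/17 - m/17)*y + m*y) + m = (y*(122/17 - m/17) + m*y) + m = (m*y + y*(122/17 - m/17)) + m = m + m*y + y*(122/17 - m/17))
249051 + J(-132, t) = 249051 + (-106 - 106*(-132) - 1/17*(-132)*(-122 - 106)) = 249051 + (-106 + 13992 - 1/17*(-132)*(-228)) = 249051 + (-106 + 13992 - 30096/17) = 249051 + 205966/17 = 4439833/17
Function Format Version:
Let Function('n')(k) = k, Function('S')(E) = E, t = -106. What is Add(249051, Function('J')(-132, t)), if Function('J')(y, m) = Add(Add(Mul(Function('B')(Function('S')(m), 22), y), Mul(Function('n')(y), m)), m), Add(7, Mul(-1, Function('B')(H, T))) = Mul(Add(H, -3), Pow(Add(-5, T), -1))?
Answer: Rational(4439833, 17) ≈ 2.6117e+5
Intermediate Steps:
Function('B')(H, T) = Add(7, Mul(-1, Pow(Add(-5, T), -1), Add(-3, H))) (Function('B')(H, T) = Add(7, Mul(-1, Mul(Add(H, -3), Pow(Add(-5, T), -1)))) = Add(7, Mul(-1, Mul(Add(-3, H), Pow(Add(-5, T), -1)))) = Add(7, Mul(-1, Mul(Pow(Add(-5, T), -1), Add(-3, H)))) = Add(7, Mul(-1, Pow(Add(-5, T), -1), Add(-3, H))))
Function('J')(y, m) = Add(m, Mul(m, y), Mul(y, Add(Rational(122, 17), Mul(Rational(-1, 17), m)))) (Function('J')(y, m) = Add(Add(Mul(Mul(Pow(Add(-5, 22), -1), Add(-32, Mul(-1, m), Mul(7, 22))), y), Mul(y, m)), m) = Add(Add(Mul(Mul(Pow(17, -1), Add(-32, Mul(-1, m), 154)), y), Mul(m, y)), m) = Add(Add(Mul(Mul(Rational(1, 17), Add(122, Mul(-1, m))), y), Mul(m, y)), m) = Add(Add(Mul(Add(Rational(122, 17), Mul(Rational(-1, 17), m)), y), Mul(m, y)), m) = Add(Add(Mul(y, Add(Rational(122, 17), Mul(Rational(-1, 17), m))), Mul(m, y)), m) = Add(Add(Mul(m, y), Mul(y, Add(Rational(122, 17), Mul(Rational(-1, 17), m)))), m) = Add(m, Mul(m, y), Mul(y, Add(Rational(122, 17), Mul(Rational(-1, 17), m)))))
Add(249051, Function('J')(-132, t)) = Add(249051, Add(-106, Mul(-106, -132), Mul(Rational(-1, 17), -132, Add(-122, -106)))) = Add(249051, Add(-106, 13992, Mul(Rational(-1, 17), -132, -228))) = Add(249051, Add(-106, 13992, Rational(-30096, 17))) = Add(249051, Rational(205966, 17)) = Rational(4439833, 17)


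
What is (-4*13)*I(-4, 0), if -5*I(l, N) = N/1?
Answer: 0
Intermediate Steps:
I(l, N) = -N/5 (I(l, N) = -N/(5*1) = -N/5)
(-4*13)*I(-4, 0) = (-4*13)*(-⅕*0) = -52*0 = 0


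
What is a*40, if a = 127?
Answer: 5080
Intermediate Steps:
a*40 = 127*40 = 5080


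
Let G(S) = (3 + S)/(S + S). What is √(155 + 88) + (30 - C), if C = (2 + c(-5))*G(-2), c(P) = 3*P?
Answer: 107/4 + 9*√3 ≈ 42.338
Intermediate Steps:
G(S) = (3 + S)/(2*S) (G(S) = (3 + S)/((2*S)) = (3 + S)*(1/(2*S)) = (3 + S)/(2*S))
C = 13/4 (C = (2 + 3*(-5))*((½)*(3 - 2)/(-2)) = (2 - 15)*((½)*(-½)*1) = -13*(-¼) = 13/4 ≈ 3.2500)
√(155 + 88) + (30 - C) = √(155 + 88) + (30 - 1*13/4) = √243 + (30 - 13/4) = 9*√3 + 107/4 = 107/4 + 9*√3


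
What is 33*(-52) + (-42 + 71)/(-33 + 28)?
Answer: -8609/5 ≈ -1721.8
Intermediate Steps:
33*(-52) + (-42 + 71)/(-33 + 28) = -1716 + 29/(-5) = -1716 + 29*(-⅕) = -1716 - 29/5 = -8609/5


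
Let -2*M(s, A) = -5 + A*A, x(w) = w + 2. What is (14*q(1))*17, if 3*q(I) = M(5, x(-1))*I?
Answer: 476/3 ≈ 158.67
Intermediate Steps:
x(w) = 2 + w
M(s, A) = 5/2 - A**2/2 (M(s, A) = -(-5 + A*A)/2 = -(-5 + A**2)/2 = 5/2 - A**2/2)
q(I) = 2*I/3 (q(I) = ((5/2 - (2 - 1)**2/2)*I)/3 = ((5/2 - 1/2*1**2)*I)/3 = ((5/2 - 1/2*1)*I)/3 = ((5/2 - 1/2)*I)/3 = (2*I)/3 = 2*I/3)
(14*q(1))*17 = (14*((2/3)*1))*17 = (14*(2/3))*17 = (28/3)*17 = 476/3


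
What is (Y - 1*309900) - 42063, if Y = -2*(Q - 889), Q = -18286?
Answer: -313613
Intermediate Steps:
Y = 38350 (Y = -2*(-18286 - 889) = -2*(-19175) = 38350)
(Y - 1*309900) - 42063 = (38350 - 1*309900) - 42063 = (38350 - 309900) - 42063 = -271550 - 42063 = -313613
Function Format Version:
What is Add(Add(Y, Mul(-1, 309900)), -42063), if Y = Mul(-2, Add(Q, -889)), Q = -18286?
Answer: -313613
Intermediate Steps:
Y = 38350 (Y = Mul(-2, Add(-18286, -889)) = Mul(-2, -19175) = 38350)
Add(Add(Y, Mul(-1, 309900)), -42063) = Add(Add(38350, Mul(-1, 309900)), -42063) = Add(Add(38350, -309900), -42063) = Add(-271550, -42063) = -313613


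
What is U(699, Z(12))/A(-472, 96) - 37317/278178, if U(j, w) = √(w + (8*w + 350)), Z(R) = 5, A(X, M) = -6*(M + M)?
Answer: -12439/92726 - √395/1152 ≈ -0.15140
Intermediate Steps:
A(X, M) = -12*M
U(j, w) = √(350 + 9*w) (U(j, w) = √(w + (350 + 8*w)) = √(350 + 9*w))
U(699, Z(12))/A(-472, 96) - 37317/278178 = √(350 + 9*5)/((-12*96)) - 37317/278178 = √(350 + 45)/(-1152) - 37317*1/278178 = √395*(-1/1152) - 12439/92726 = -√395/1152 - 12439/92726 = -12439/92726 - √395/1152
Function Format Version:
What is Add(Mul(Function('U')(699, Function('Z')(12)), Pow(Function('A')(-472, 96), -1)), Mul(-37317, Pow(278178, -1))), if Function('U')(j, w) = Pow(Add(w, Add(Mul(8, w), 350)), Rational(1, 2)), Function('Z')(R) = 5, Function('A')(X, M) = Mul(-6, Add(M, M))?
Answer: Add(Rational(-12439, 92726), Mul(Rational(-1, 1152), Pow(395, Rational(1, 2)))) ≈ -0.15140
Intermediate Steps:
Function('A')(X, M) = Mul(-12, M) (Function('A')(X, M) = Mul(-6, Mul(2, M)) = Mul(-12, M))
Function('U')(j, w) = Pow(Add(350, Mul(9, w)), Rational(1, 2)) (Function('U')(j, w) = Pow(Add(w, Add(350, Mul(8, w))), Rational(1, 2)) = Pow(Add(350, Mul(9, w)), Rational(1, 2)))
Add(Mul(Function('U')(699, Function('Z')(12)), Pow(Function('A')(-472, 96), -1)), Mul(-37317, Pow(278178, -1))) = Add(Mul(Pow(Add(350, Mul(9, 5)), Rational(1, 2)), Pow(Mul(-12, 96), -1)), Mul(-37317, Pow(278178, -1))) = Add(Mul(Pow(Add(350, 45), Rational(1, 2)), Pow(-1152, -1)), Mul(-37317, Rational(1, 278178))) = Add(Mul(Pow(395, Rational(1, 2)), Rational(-1, 1152)), Rational(-12439, 92726)) = Add(Mul(Rational(-1, 1152), Pow(395, Rational(1, 2))), Rational(-12439, 92726)) = Add(Rational(-12439, 92726), Mul(Rational(-1, 1152), Pow(395, Rational(1, 2))))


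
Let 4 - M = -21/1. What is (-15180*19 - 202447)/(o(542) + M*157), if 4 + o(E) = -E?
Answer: -490867/3379 ≈ -145.27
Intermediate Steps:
M = 25 (M = 4 - (-21)/1 = 4 - (-21) = 4 - 1*(-21) = 4 + 21 = 25)
o(E) = -4 - E
(-15180*19 - 202447)/(o(542) + M*157) = (-15180*19 - 202447)/((-4 - 1*542) + 25*157) = (-288420 - 202447)/((-4 - 542) + 3925) = -490867/(-546 + 3925) = -490867/3379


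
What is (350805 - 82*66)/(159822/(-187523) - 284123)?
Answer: -64769131539/53279757151 ≈ -1.2156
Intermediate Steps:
(350805 - 82*66)/(159822/(-187523) - 284123) = (350805 - 5412)/(159822*(-1/187523) - 284123) = 345393/(-159822/187523 - 284123) = 345393/(-53279757151/187523) = 345393*(-187523/53279757151) = -64769131539/53279757151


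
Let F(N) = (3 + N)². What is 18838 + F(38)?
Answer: 20519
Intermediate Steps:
18838 + F(38) = 18838 + (3 + 38)² = 18838 + 41² = 18838 + 1681 = 20519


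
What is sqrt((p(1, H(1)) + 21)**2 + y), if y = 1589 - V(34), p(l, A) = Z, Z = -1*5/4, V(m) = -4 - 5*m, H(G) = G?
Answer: sqrt(34449)/4 ≈ 46.401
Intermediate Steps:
Z = -5/4 (Z = -5*1/4 = -5/4 ≈ -1.2500)
p(l, A) = -5/4
y = 1763 (y = 1589 - (-4 - 5*34) = 1589 - (-4 - 170) = 1589 - 1*(-174) = 1589 + 174 = 1763)
sqrt((p(1, H(1)) + 21)**2 + y) = sqrt((-5/4 + 21)**2 + 1763) = sqrt((79/4)**2 + 1763) = sqrt(6241/16 + 1763) = sqrt(34449/16) = sqrt(34449)/4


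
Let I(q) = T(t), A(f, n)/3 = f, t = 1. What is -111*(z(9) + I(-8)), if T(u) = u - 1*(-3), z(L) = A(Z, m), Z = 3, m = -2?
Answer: -1443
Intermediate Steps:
A(f, n) = 3*f
z(L) = 9 (z(L) = 3*3 = 9)
T(u) = 3 + u (T(u) = u + 3 = 3 + u)
I(q) = 4 (I(q) = 3 + 1 = 4)
-111*(z(9) + I(-8)) = -111*(9 + 4) = -111*13 = -1443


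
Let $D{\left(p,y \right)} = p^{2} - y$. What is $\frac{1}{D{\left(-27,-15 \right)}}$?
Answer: $\frac{1}{744} \approx 0.0013441$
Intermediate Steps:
$\frac{1}{D{\left(-27,-15 \right)}} = \frac{1}{\left(-27\right)^{2} - -15} = \frac{1}{729 + 15} = \frac{1}{744}$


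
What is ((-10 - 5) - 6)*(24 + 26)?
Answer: -1050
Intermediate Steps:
((-10 - 5) - 6)*(24 + 26) = (-15 - 6)*50 = -21*50 = -1050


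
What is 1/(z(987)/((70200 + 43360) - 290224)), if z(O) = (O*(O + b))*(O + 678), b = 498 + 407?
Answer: -14722/259102305 ≈ -5.6819e-5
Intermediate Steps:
b = 905
z(O) = O*(678 + O)*(905 + O) (z(O) = (O*(O + 905))*(O + 678) = (O*(905 + O))*(678 + O) = O*(678 + O)*(905 + O))
1/(z(987)/((70200 + 43360) - 290224)) = 1/((987*(613590 + 987² + 1583*987))/((70200 + 43360) - 290224)) = 1/((987*(613590 + 974169 + 1562421))/(113560 - 290224)) = 1/((987*3150180)/(-176664)) = 1/(3109227660*(-1/176664)) = 1/(-259102305/14722) = -14722/259102305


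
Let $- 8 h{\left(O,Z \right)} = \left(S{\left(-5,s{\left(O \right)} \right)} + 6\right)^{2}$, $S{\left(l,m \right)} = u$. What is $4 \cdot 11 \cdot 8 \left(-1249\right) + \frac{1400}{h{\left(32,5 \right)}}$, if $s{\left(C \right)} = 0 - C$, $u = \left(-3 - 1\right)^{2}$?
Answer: $- \frac{53200208}{121} \approx -4.3967 \cdot 10^{5}$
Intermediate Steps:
$u = 16$ ($u = \left(-4\right)^{2} = 16$)
$s{\left(C \right)} = - C$
$S{\left(l,m \right)} = 16$
$h{\left(O,Z \right)} = - \frac{121}{2}$ ($h{\left(O,Z \right)} = - \frac{\left(16 + 6\right)^{2}}{8} = - \frac{22^{2}}{8} = \left(- \frac{1}{8}\right) 484 = - \frac{121}{2}$)
$4 \cdot 11 \cdot 8 \left(-1249\right) + \frac{1400}{h{\left(32,5 \right)}} = 4 \cdot 11 \cdot 8 \left(-1249\right) + \frac{1400}{- \frac{121}{2}} = 44 \cdot 8 \left(-1249\right) + 1400 \left(- \frac{2}{121}\right) = 352 \left(-1249\right) - \frac{2800}{121} = -439648 - \frac{2800}{121} = - \frac{53200208}{121}$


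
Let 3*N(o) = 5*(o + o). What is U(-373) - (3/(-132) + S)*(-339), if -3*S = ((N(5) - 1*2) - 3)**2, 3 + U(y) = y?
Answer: -6242647/396 ≈ -15764.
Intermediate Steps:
N(o) = 10*o/3 (N(o) = (5*(o + o))/3 = (5*(2*o))/3 = (10*o)/3 = 10*o/3)
U(y) = -3 + y
S = -1225/27 (S = -(((10/3)*5 - 1*2) - 3)**2/3 = -((50/3 - 2) - 3)**2/3 = -(44/3 - 3)**2/3 = -(35/3)**2/3 = -1/3*1225/9 = -1225/27 ≈ -45.370)
U(-373) - (3/(-132) + S)*(-339) = (-3 - 373) - (3/(-132) - 1225/27)*(-339) = -376 - (3*(-1/132) - 1225/27)*(-339) = -376 - (-1/44 - 1225/27)*(-339) = -376 - (-53927)*(-339)/1188 = -376 - 1*6093751/396 = -376 - 6093751/396 = -6242647/396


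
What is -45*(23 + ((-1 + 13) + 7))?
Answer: -1890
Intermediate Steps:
-45*(23 + ((-1 + 13) + 7)) = -45*(23 + (12 + 7)) = -45*(23 + 19) = -45*42 = -1890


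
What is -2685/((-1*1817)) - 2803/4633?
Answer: 7346554/8418161 ≈ 0.87270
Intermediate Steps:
-2685/((-1*1817)) - 2803/4633 = -2685/(-1817) - 2803*1/4633 = -2685*(-1/1817) - 2803/4633 = 2685/1817 - 2803/4633 = 7346554/8418161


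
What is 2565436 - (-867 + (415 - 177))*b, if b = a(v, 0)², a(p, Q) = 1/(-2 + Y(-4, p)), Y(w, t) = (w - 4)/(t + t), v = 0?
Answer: 2565436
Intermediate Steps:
Y(w, t) = (-4 + w)/(2*t) (Y(w, t) = (-4 + w)/((2*t)) = (-4 + w)*(1/(2*t)) = (-4 + w)/(2*t))
a(p, Q) = 1/(-2 - 4/p) (a(p, Q) = 1/(-2 + (-4 - 4)/(2*p)) = 1/(-2 + (½)*(-8)/p) = 1/(-2 - 4/p))
b = 0 (b = (-1*0/(4 + 2*0))² = (-1*0/(4 + 0))² = (-1*0/4)² = (-1*0*¼)² = 0² = 0)
2565436 - (-867 + (415 - 177))*b = 2565436 - (-867 + (415 - 177))*0 = 2565436 - (-867 + 238)*0 = 2565436 - (-629)*0 = 2565436 - 1*0 = 2565436 + 0 = 2565436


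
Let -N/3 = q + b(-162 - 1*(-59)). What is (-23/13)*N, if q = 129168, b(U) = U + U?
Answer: 8898378/13 ≈ 6.8449e+5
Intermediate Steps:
b(U) = 2*U
N = -386886 (N = -3*(129168 + 2*(-162 - 1*(-59))) = -3*(129168 + 2*(-162 + 59)) = -3*(129168 + 2*(-103)) = -3*(129168 - 206) = -3*128962 = -386886)
(-23/13)*N = -23/13*(-386886) = 8898378/13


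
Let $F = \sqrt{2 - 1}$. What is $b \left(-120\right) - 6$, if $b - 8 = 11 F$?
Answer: $-2286$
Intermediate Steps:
$F = 1$ ($F = \sqrt{1} = 1$)
$b = 19$ ($b = 8 + 11 \cdot 1 = 8 + 11 = 19$)
$b \left(-120\right) - 6 = 19 \left(-120\right) - 6 = -2280 - 6 = -2286$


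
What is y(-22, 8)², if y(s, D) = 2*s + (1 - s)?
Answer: 441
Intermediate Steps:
y(s, D) = 1 + s
y(-22, 8)² = (1 - 22)² = (-21)² = 441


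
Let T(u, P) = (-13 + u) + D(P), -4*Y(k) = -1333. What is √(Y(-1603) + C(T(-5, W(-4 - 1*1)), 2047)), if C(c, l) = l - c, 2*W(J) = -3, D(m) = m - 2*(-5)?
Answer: 11*√79/2 ≈ 48.885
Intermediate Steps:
Y(k) = 1333/4 (Y(k) = -¼*(-1333) = 1333/4)
D(m) = 10 + m (D(m) = m + 10 = 10 + m)
W(J) = -3/2 (W(J) = (½)*(-3) = -3/2)
T(u, P) = -3 + P + u (T(u, P) = (-13 + u) + (10 + P) = -3 + P + u)
√(Y(-1603) + C(T(-5, W(-4 - 1*1)), 2047)) = √(1333/4 + (2047 - (-3 - 3/2 - 5))) = √(1333/4 + (2047 - 1*(-19/2))) = √(1333/4 + (2047 + 19/2)) = √(1333/4 + 4113/2) = √(9559/4) = 11*√79/2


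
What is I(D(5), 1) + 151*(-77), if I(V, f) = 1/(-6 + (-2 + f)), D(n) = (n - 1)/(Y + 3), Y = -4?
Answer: -81390/7 ≈ -11627.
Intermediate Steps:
D(n) = 1 - n (D(n) = (n - 1)/(-4 + 3) = (-1 + n)/(-1) = (-1 + n)*(-1) = 1 - n)
I(V, f) = 1/(-8 + f)
I(D(5), 1) + 151*(-77) = 1/(-8 + 1) + 151*(-77) = 1/(-7) - 11627 = -1/7 - 11627 = -81390/7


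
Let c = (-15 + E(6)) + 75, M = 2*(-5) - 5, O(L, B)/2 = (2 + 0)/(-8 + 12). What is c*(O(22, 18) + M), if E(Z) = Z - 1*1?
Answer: -910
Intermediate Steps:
E(Z) = -1 + Z (E(Z) = Z - 1 = -1 + Z)
O(L, B) = 1 (O(L, B) = 2*((2 + 0)/(-8 + 12)) = 2*(2/4) = 2*(2*(¼)) = 2*(½) = 1)
M = -15 (M = -10 - 5 = -15)
c = 65 (c = (-15 + (-1 + 6)) + 75 = (-15 + 5) + 75 = -10 + 75 = 65)
c*(O(22, 18) + M) = 65*(1 - 15) = 65*(-14) = -910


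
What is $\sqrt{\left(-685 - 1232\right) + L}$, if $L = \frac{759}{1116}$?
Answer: $\frac{i \sqrt{66297003}}{186} \approx 43.776 i$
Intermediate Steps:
$L = \frac{253}{372}$ ($L = 759 \cdot \frac{1}{1116} = \frac{253}{372} \approx 0.68011$)
$\sqrt{\left(-685 - 1232\right) + L} = \sqrt{\left(-685 - 1232\right) + \frac{253}{372}} = \sqrt{-1917 + \frac{253}{372}} = \sqrt{- \frac{712871}{372}} = \frac{i \sqrt{66297003}}{186}$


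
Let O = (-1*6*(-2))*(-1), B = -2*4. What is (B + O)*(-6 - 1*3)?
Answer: 180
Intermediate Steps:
B = -8
O = -12 (O = -6*(-2)*(-1) = 12*(-1) = -12)
(B + O)*(-6 - 1*3) = (-8 - 12)*(-6 - 1*3) = -20*(-6 - 3) = -20*(-9) = 180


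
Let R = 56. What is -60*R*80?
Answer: -268800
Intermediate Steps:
-60*R*80 = -60*56*80 = -3360*80 = -268800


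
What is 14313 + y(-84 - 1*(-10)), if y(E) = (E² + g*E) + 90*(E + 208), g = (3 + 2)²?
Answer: 29999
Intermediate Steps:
g = 25 (g = 5² = 25)
y(E) = 18720 + E² + 115*E (y(E) = (E² + 25*E) + 90*(E + 208) = (E² + 25*E) + 90*(208 + E) = (E² + 25*E) + (18720 + 90*E) = 18720 + E² + 115*E)
14313 + y(-84 - 1*(-10)) = 14313 + (18720 + (-84 - 1*(-10))² + 115*(-84 - 1*(-10))) = 14313 + (18720 + (-84 + 10)² + 115*(-84 + 10)) = 14313 + (18720 + (-74)² + 115*(-74)) = 14313 + (18720 + 5476 - 8510) = 14313 + 15686 = 29999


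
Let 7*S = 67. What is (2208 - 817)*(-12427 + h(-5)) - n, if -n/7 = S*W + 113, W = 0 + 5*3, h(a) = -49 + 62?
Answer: -17266078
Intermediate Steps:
S = 67/7 (S = (1/7)*67 = 67/7 ≈ 9.5714)
h(a) = 13
W = 15 (W = 0 + 15 = 15)
n = -1796 (n = -7*((67/7)*15 + 113) = -7*(1005/7 + 113) = -7*1796/7 = -1796)
(2208 - 817)*(-12427 + h(-5)) - n = (2208 - 817)*(-12427 + 13) - 1*(-1796) = 1391*(-12414) + 1796 = -17267874 + 1796 = -17266078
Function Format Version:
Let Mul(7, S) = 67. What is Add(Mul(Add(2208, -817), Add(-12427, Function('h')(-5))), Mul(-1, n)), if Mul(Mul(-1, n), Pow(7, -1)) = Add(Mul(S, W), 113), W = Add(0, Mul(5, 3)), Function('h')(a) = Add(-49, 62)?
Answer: -17266078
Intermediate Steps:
S = Rational(67, 7) (S = Mul(Rational(1, 7), 67) = Rational(67, 7) ≈ 9.5714)
Function('h')(a) = 13
W = 15 (W = Add(0, 15) = 15)
n = -1796 (n = Mul(-7, Add(Mul(Rational(67, 7), 15), 113)) = Mul(-7, Add(Rational(1005, 7), 113)) = Mul(-7, Rational(1796, 7)) = -1796)
Add(Mul(Add(2208, -817), Add(-12427, Function('h')(-5))), Mul(-1, n)) = Add(Mul(Add(2208, -817), Add(-12427, 13)), Mul(-1, -1796)) = Add(Mul(1391, -12414), 1796) = Add(-17267874, 1796) = -17266078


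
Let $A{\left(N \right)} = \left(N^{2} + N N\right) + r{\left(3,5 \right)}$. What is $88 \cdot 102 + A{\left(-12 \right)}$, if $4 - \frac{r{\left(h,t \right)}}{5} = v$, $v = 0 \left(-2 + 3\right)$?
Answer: $9284$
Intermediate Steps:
$v = 0$ ($v = 0 \cdot 1 = 0$)
$r{\left(h,t \right)} = 20$ ($r{\left(h,t \right)} = 20 - 0 = 20 + 0 = 20$)
$A{\left(N \right)} = 20 + 2 N^{2}$ ($A{\left(N \right)} = \left(N^{2} + N N\right) + 20 = \left(N^{2} + N^{2}\right) + 20 = 2 N^{2} + 20 = 20 + 2 N^{2}$)
$88 \cdot 102 + A{\left(-12 \right)} = 88 \cdot 102 + \left(20 + 2 \left(-12\right)^{2}\right) = 8976 + \left(20 + 2 \cdot 144\right) = 8976 + \left(20 + 288\right) = 8976 + 308 = 9284$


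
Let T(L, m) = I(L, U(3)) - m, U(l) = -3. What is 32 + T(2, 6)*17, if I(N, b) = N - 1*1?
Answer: -53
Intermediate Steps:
I(N, b) = -1 + N (I(N, b) = N - 1 = -1 + N)
T(L, m) = -1 + L - m (T(L, m) = (-1 + L) - m = -1 + L - m)
32 + T(2, 6)*17 = 32 + (-1 + 2 - 1*6)*17 = 32 + (-1 + 2 - 6)*17 = 32 - 5*17 = 32 - 85 = -53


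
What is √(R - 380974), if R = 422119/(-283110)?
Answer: I*√30535670243135490/283110 ≈ 617.23*I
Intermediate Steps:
R = -422119/283110 (R = 422119*(-1/283110) = -422119/283110 ≈ -1.4910)
√(R - 380974) = √(-422119/283110 - 380974) = √(-107857971259/283110) = I*√30535670243135490/283110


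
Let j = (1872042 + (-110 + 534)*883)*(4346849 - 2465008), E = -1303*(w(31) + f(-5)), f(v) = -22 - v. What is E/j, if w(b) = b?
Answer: -9121/2113715802497 ≈ -4.3151e-9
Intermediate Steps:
E = -18242 (E = -1303*(31 + (-22 - 1*(-5))) = -1303*(31 + (-22 + 5)) = -1303*(31 - 17) = -1303*14 = -18242)
j = 4227431604994 (j = (1872042 + 424*883)*1881841 = (1872042 + 374392)*1881841 = 2246434*1881841 = 4227431604994)
E/j = -18242/4227431604994 = -18242*1/4227431604994 = -9121/2113715802497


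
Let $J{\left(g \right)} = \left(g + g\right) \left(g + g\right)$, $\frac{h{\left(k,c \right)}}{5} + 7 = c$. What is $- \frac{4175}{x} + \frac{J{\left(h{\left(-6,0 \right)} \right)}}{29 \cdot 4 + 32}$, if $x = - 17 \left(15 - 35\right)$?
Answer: $\frac{52405}{2516} \approx 20.829$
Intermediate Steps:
$h{\left(k,c \right)} = -35 + 5 c$
$J{\left(g \right)} = 4 g^{2}$ ($J{\left(g \right)} = 2 g 2 g = 4 g^{2}$)
$x = 340$ ($x = \left(-17\right) \left(-20\right) = 340$)
$- \frac{4175}{x} + \frac{J{\left(h{\left(-6,0 \right)} \right)}}{29 \cdot 4 + 32} = - \frac{4175}{340} + \frac{4 \left(-35 + 5 \cdot 0\right)^{2}}{29 \cdot 4 + 32} = \left(-4175\right) \frac{1}{340} + \frac{4 \left(-35 + 0\right)^{2}}{116 + 32} = - \frac{835}{68} + \frac{4 \left(-35\right)^{2}}{148} = - \frac{835}{68} + 4 \cdot 1225 \cdot \frac{1}{148} = - \frac{835}{68} + 4900 \cdot \frac{1}{148} = - \frac{835}{68} + \frac{1225}{37} = \frac{52405}{2516}$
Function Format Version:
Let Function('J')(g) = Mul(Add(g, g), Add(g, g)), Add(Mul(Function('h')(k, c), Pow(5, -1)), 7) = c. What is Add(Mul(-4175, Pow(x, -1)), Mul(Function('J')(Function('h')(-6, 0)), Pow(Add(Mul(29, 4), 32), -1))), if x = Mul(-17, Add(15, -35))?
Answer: Rational(52405, 2516) ≈ 20.829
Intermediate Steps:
Function('h')(k, c) = Add(-35, Mul(5, c))
Function('J')(g) = Mul(4, Pow(g, 2)) (Function('J')(g) = Mul(Mul(2, g), Mul(2, g)) = Mul(4, Pow(g, 2)))
x = 340 (x = Mul(-17, -20) = 340)
Add(Mul(-4175, Pow(x, -1)), Mul(Function('J')(Function('h')(-6, 0)), Pow(Add(Mul(29, 4), 32), -1))) = Add(Mul(-4175, Pow(340, -1)), Mul(Mul(4, Pow(Add(-35, Mul(5, 0)), 2)), Pow(Add(Mul(29, 4), 32), -1))) = Add(Mul(-4175, Rational(1, 340)), Mul(Mul(4, Pow(Add(-35, 0), 2)), Pow(Add(116, 32), -1))) = Add(Rational(-835, 68), Mul(Mul(4, Pow(-35, 2)), Pow(148, -1))) = Add(Rational(-835, 68), Mul(Mul(4, 1225), Rational(1, 148))) = Add(Rational(-835, 68), Mul(4900, Rational(1, 148))) = Add(Rational(-835, 68), Rational(1225, 37)) = Rational(52405, 2516)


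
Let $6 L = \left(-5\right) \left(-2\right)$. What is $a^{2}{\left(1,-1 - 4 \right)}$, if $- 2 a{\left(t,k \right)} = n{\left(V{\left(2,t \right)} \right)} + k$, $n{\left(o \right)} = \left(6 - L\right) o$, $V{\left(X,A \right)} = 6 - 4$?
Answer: $\frac{121}{36} \approx 3.3611$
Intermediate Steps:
$L = \frac{5}{3}$ ($L = \frac{\left(-5\right) \left(-2\right)}{6} = \frac{1}{6} \cdot 10 = \frac{5}{3} \approx 1.6667$)
$V{\left(X,A \right)} = 2$ ($V{\left(X,A \right)} = 6 - 4 = 2$)
$n{\left(o \right)} = \frac{13 o}{3}$ ($n{\left(o \right)} = \left(6 - \frac{5}{3}\right) o = \frac{13 o}{3}$)
$a{\left(t,k \right)} = - \frac{13}{3} - \frac{k}{2}$ ($a{\left(t,k \right)} = - \frac{\frac{13}{3} \cdot 2 + k}{2} = - \frac{\frac{26}{3} + k}{2} = - \frac{13}{3} - \frac{k}{2}$)
$a^{2}{\left(1,-1 - 4 \right)} = \left(- \frac{13}{3} - \frac{-1 - 4}{2}\right)^{2} = \left(- \frac{13}{3} - - \frac{5}{2}\right)^{2} = \left(- \frac{13}{3} + \frac{5}{2}\right)^{2} = \left(- \frac{11}{6}\right)^{2} = \frac{121}{36}$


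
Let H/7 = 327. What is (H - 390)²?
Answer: 3606201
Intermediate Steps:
H = 2289 (H = 7*327 = 2289)
(H - 390)² = (2289 - 390)² = 1899² = 3606201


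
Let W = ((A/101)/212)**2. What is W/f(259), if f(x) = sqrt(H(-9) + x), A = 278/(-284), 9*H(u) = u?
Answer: 19321*sqrt(258)/2385123460096128 ≈ 1.3012e-10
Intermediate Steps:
H(u) = u/9
A = -139/142 (A = 278*(-1/284) = -139/142 ≈ -0.97887)
f(x) = sqrt(-1 + x) (f(x) = sqrt((1/9)*(-9) + x) = sqrt(-1 + x))
W = 19321/9244664574016 (W = (-139/142/101/212)**2 = (-139/142*1/101*(1/212))**2 = (-139/14342*1/212)**2 = (-139/3040504)**2 = 19321/9244664574016 ≈ 2.0900e-9)
W/f(259) = 19321/(9244664574016*(sqrt(-1 + 259))) = 19321/(9244664574016*(sqrt(258))) = 19321*(sqrt(258)/258)/9244664574016 = 19321*sqrt(258)/2385123460096128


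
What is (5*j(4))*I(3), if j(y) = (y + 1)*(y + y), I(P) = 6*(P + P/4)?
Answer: 4500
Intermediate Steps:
I(P) = 15*P/2 (I(P) = 6*(P + P*(¼)) = 6*(P + P/4) = 6*(5*P/4) = 15*P/2)
j(y) = 2*y*(1 + y) (j(y) = (1 + y)*(2*y) = 2*y*(1 + y))
(5*j(4))*I(3) = (5*(2*4*(1 + 4)))*((15/2)*3) = (5*(2*4*5))*(45/2) = (5*40)*(45/2) = 200*(45/2) = 4500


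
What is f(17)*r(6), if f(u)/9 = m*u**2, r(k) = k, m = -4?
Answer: -62424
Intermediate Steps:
f(u) = -36*u**2 (f(u) = 9*(-4*u**2) = -36*u**2)
f(17)*r(6) = -36*17**2*6 = -36*289*6 = -10404*6 = -62424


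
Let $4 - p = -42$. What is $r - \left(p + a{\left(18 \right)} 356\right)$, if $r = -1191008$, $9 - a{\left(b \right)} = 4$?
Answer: $-1192834$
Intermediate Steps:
$p = 46$ ($p = 4 - -42 = 4 + 42 = 46$)
$a{\left(b \right)} = 5$ ($a{\left(b \right)} = 9 - 4 = 5$)
$r - \left(p + a{\left(18 \right)} 356\right) = -1191008 - \left(46 + 5 \cdot 356\right) = -1191008 - \left(46 + 1780\right) = -1191008 - 1826 = -1192834$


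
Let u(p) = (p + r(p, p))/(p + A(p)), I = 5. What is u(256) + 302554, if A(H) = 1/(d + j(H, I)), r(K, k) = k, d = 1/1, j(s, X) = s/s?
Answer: 155211226/513 ≈ 3.0256e+5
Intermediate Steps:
j(s, X) = 1
d = 1
A(H) = ½ (A(H) = 1/(1 + 1) = 1/2 = ½)
u(p) = 2*p/(½ + p) (u(p) = (p + p)/(p + ½) = (2*p)/(½ + p) = 2*p/(½ + p))
u(256) + 302554 = 4*256/(1 + 2*256) + 302554 = 4*256/(1 + 512) + 302554 = 4*256/513 + 302554 = 4*256*(1/513) + 302554 = 1024/513 + 302554 = 155211226/513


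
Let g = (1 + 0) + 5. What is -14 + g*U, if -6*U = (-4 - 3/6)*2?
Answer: -5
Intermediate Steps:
U = 3/2 (U = -(-4 - 3/6)*2/6 = -(-4 - 3*⅙)*2/6 = -(-4 - ½)*2/6 = -(-3)*2/4 = -⅙*(-9) = 3/2 ≈ 1.5000)
g = 6 (g = 1 + 5 = 6)
-14 + g*U = -14 + 6*(3/2) = -14 + 9 = -5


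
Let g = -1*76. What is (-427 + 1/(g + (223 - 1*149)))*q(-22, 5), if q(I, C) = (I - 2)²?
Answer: -246240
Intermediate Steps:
g = -76
q(I, C) = (-2 + I)²
(-427 + 1/(g + (223 - 1*149)))*q(-22, 5) = (-427 + 1/(-76 + (223 - 1*149)))*(-2 - 22)² = (-427 + 1/(-76 + (223 - 149)))*(-24)² = (-427 + 1/(-76 + 74))*576 = (-427 + 1/(-2))*576 = (-427 - ½)*576 = -855/2*576 = -246240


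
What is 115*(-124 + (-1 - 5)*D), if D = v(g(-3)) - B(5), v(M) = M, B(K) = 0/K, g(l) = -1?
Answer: -13570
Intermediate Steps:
B(K) = 0
D = -1 (D = -1 - 1*0 = -1 + 0 = -1)
115*(-124 + (-1 - 5)*D) = 115*(-124 + (-1 - 5)*(-1)) = 115*(-124 - 6*(-1)) = 115*(-124 + 6) = 115*(-118) = -13570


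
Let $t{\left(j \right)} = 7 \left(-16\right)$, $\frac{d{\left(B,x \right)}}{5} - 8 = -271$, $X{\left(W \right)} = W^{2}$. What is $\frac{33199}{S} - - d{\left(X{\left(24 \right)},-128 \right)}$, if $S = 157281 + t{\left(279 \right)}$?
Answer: $- \frac{206644036}{157169} \approx -1314.8$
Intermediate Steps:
$d{\left(B,x \right)} = -1315$ ($d{\left(B,x \right)} = 40 + 5 \left(-271\right) = 40 - 1355 = -1315$)
$t{\left(j \right)} = -112$
$S = 157169$ ($S = 157281 - 112 = 157169$)
$\frac{33199}{S} - - d{\left(X{\left(24 \right)},-128 \right)} = \frac{33199}{157169} - \left(-1\right) \left(-1315\right) = 33199 \cdot \frac{1}{157169} - 1315 = \frac{33199}{157169} - 1315 = - \frac{206644036}{157169}$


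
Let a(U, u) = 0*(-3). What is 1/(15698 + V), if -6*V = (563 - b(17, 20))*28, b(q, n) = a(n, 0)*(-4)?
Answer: 3/39212 ≈ 7.6507e-5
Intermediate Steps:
a(U, u) = 0
b(q, n) = 0 (b(q, n) = 0*(-4) = 0)
V = -7882/3 (V = -(563 - 1*0)*28/6 = -(563 + 0)*28/6 = -563*28/6 = -1/6*15764 = -7882/3 ≈ -2627.3)
1/(15698 + V) = 1/(15698 - 7882/3) = 1/(39212/3) = 3/39212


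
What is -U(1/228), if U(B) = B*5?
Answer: -5/228 ≈ -0.021930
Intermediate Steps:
U(B) = 5*B
-U(1/228) = -5/228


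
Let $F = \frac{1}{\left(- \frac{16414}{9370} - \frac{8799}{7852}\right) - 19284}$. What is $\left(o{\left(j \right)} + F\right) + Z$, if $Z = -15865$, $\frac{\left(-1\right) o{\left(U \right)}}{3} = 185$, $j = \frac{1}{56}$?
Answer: $- \frac{11649971067729400}{709498844759} \approx -16420.0$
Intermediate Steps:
$j = \frac{1}{56} \approx 0.017857$
$o{\left(U \right)} = -555$ ($o{\left(U \right)} = \left(-3\right) 185 = -555$)
$F = - \frac{36786620}{709498844759}$ ($F = \frac{1}{\left(\left(-16414\right) \frac{1}{9370} - \frac{8799}{7852}\right) - 19284} = \frac{1}{\left(- \frac{8207}{4685} - \frac{8799}{7852}\right) - 19284} = \frac{1}{- \frac{105664679}{36786620} - 19284} = \frac{1}{- \frac{709498844759}{36786620}} = - \frac{36786620}{709498844759} \approx -5.1849 \cdot 10^{-5}$)
$\left(o{\left(j \right)} + F\right) + Z = \left(-555 - \frac{36786620}{709498844759}\right) - 15865 = - \frac{393771895627865}{709498844759} - 15865 = - \frac{11649971067729400}{709498844759}$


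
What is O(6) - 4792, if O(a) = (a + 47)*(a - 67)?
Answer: -8025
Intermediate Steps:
O(a) = (-67 + a)*(47 + a) (O(a) = (47 + a)*(-67 + a) = (-67 + a)*(47 + a))
O(6) - 4792 = (-3149 + 6² - 20*6) - 4792 = (-3149 + 36 - 120) - 4792 = -3233 - 4792 = -8025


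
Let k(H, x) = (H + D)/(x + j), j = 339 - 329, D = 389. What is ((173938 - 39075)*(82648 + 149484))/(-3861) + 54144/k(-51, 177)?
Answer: -405474681100/50193 ≈ -8.0783e+6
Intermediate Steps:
j = 10
k(H, x) = (389 + H)/(10 + x) (k(H, x) = (H + 389)/(x + 10) = (389 + H)/(10 + x))
((173938 - 39075)*(82648 + 149484))/(-3861) + 54144/k(-51, 177) = ((173938 - 39075)*(82648 + 149484))/(-3861) + 54144/(((389 - 51)/(10 + 177))) = (134863*232132)*(-1/3861) + 54144/((338/187)) = 31306017916*(-1/3861) + 54144/(((1/187)*338)) = -31306017916/3861 + 54144/(338/187) = -31306017916/3861 + 54144*(187/338) = -31306017916/3861 + 5062464/169 = -405474681100/50193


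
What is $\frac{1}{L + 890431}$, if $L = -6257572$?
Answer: $- \frac{1}{5367141} \approx -1.8632 \cdot 10^{-7}$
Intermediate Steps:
$\frac{1}{L + 890431} = \frac{1}{-6257572 + 890431} = \frac{1}{-5367141} = - \frac{1}{5367141}$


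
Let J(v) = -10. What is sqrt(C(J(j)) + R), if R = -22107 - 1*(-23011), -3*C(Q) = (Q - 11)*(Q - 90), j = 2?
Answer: 2*sqrt(51) ≈ 14.283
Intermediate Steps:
C(Q) = -(-90 + Q)*(-11 + Q)/3 (C(Q) = -(Q - 11)*(Q - 90)/3 = -(-11 + Q)*(-90 + Q)/3 = -(-90 + Q)*(-11 + Q)/3)
R = 904 (R = -22107 + 23011 = 904)
sqrt(C(J(j)) + R) = sqrt((-330 - 1/3*(-10)**2 + (101/3)*(-10)) + 904) = sqrt((-330 - 1/3*100 - 1010/3) + 904) = sqrt((-330 - 100/3 - 1010/3) + 904) = sqrt(-700 + 904) = sqrt(204) = 2*sqrt(51)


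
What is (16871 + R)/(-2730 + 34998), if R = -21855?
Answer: -1246/8067 ≈ -0.15446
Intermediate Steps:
(16871 + R)/(-2730 + 34998) = (16871 - 21855)/(-2730 + 34998) = -4984/32268 = -4984*1/32268 = -1246/8067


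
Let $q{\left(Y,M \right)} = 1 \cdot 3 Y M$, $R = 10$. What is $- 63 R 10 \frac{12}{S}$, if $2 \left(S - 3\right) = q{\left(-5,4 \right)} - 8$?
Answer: $\frac{75600}{31} \approx 2438.7$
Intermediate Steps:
$q{\left(Y,M \right)} = 3 M Y$ ($q{\left(Y,M \right)} = 3 Y M = 3 M Y$)
$S = -31$ ($S = 3 + \frac{3 \cdot 4 \left(-5\right) - 8}{2} = 3 + \frac{-60 - 8}{2} = 3 + \frac{1}{2} \left(-68\right) = 3 - 34 = -31$)
$- 63 R 10 \frac{12}{S} = - 63 \cdot 10 \cdot 10 \frac{12}{-31} = - 63 \cdot 100 \cdot 12 \left(- \frac{1}{31}\right) = - 63 \cdot 100 \left(- \frac{12}{31}\right) = \left(-63\right) \left(- \frac{1200}{31}\right) = \frac{75600}{31}$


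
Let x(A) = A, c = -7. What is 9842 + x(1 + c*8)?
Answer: 9787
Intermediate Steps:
9842 + x(1 + c*8) = 9842 + (1 - 7*8) = 9842 + (1 - 56) = 9842 - 55 = 9787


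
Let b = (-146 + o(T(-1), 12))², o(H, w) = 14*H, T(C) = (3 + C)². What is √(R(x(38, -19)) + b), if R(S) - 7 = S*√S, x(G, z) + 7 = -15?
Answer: √(8107 - 22*I*√22) ≈ 90.041 - 0.573*I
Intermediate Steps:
x(G, z) = -22 (x(G, z) = -7 - 15 = -22)
R(S) = 7 + S^(3/2) (R(S) = 7 + S*√S = 7 + S^(3/2))
b = 8100 (b = (-146 + 14*(3 - 1)²)² = (-146 + 14*2²)² = (-146 + 14*4)² = (-146 + 56)² = (-90)² = 8100)
√(R(x(38, -19)) + b) = √((7 + (-22)^(3/2)) + 8100) = √((7 - 22*I*√22) + 8100) = √(8107 - 22*I*√22)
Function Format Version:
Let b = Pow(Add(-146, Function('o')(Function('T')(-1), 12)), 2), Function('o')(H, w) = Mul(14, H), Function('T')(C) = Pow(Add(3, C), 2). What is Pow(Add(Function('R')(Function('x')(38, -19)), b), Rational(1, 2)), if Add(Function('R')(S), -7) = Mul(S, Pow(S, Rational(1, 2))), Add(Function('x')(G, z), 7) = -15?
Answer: Pow(Add(8107, Mul(-22, I, Pow(22, Rational(1, 2)))), Rational(1, 2)) ≈ Add(90.041, Mul(-0.5730, I))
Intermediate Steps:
Function('x')(G, z) = -22 (Function('x')(G, z) = Add(-7, -15) = -22)
Function('R')(S) = Add(7, Pow(S, Rational(3, 2))) (Function('R')(S) = Add(7, Mul(S, Pow(S, Rational(1, 2)))) = Add(7, Pow(S, Rational(3, 2))))
b = 8100 (b = Pow(Add(-146, Mul(14, Pow(Add(3, -1), 2))), 2) = Pow(Add(-146, Mul(14, Pow(2, 2))), 2) = Pow(Add(-146, Mul(14, 4)), 2) = Pow(Add(-146, 56), 2) = Pow(-90, 2) = 8100)
Pow(Add(Function('R')(Function('x')(38, -19)), b), Rational(1, 2)) = Pow(Add(Add(7, Pow(-22, Rational(3, 2))), 8100), Rational(1, 2)) = Pow(Add(Add(7, Mul(-22, I, Pow(22, Rational(1, 2)))), 8100), Rational(1, 2)) = Pow(Add(8107, Mul(-22, I, Pow(22, Rational(1, 2)))), Rational(1, 2))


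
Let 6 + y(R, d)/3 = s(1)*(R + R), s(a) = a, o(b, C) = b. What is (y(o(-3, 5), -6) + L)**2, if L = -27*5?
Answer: 29241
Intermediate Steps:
y(R, d) = -18 + 6*R (y(R, d) = -18 + 3*(1*(R + R)) = -18 + 3*(1*(2*R)) = -18 + 3*(2*R) = -18 + 6*R)
L = -135
(y(o(-3, 5), -6) + L)**2 = ((-18 + 6*(-3)) - 135)**2 = ((-18 - 18) - 135)**2 = (-36 - 135)**2 = (-171)**2 = 29241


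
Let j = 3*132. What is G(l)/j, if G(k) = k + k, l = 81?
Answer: 9/22 ≈ 0.40909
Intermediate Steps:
j = 396
G(k) = 2*k
G(l)/j = (2*81)/396 = 162*(1/396) = 9/22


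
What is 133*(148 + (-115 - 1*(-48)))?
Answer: 10773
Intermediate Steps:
133*(148 + (-115 - 1*(-48))) = 133*(148 + (-115 + 48)) = 133*(148 - 67) = 133*81 = 10773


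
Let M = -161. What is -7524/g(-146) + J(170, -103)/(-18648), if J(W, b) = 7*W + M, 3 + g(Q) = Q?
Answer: 6674011/132312 ≈ 50.441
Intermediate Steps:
g(Q) = -3 + Q
J(W, b) = -161 + 7*W (J(W, b) = 7*W - 161 = -161 + 7*W)
-7524/g(-146) + J(170, -103)/(-18648) = -7524/(-3 - 146) + (-161 + 7*170)/(-18648) = -7524/(-149) + (-161 + 1190)*(-1/18648) = -7524*(-1/149) + 1029*(-1/18648) = 7524/149 - 49/888 = 6674011/132312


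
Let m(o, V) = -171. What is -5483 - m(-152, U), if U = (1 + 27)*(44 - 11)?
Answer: -5312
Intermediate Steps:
U = 924 (U = 28*33 = 924)
-5483 - m(-152, U) = -5483 - 1*(-171) = -5483 + 171 = -5312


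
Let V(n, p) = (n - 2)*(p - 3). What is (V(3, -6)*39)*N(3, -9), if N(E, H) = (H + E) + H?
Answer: 5265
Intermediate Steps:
V(n, p) = (-3 + p)*(-2 + n) (V(n, p) = (-2 + n)*(-3 + p) = (-3 + p)*(-2 + n))
N(E, H) = E + 2*H (N(E, H) = (E + H) + H = E + 2*H)
(V(3, -6)*39)*N(3, -9) = ((6 - 3*3 - 2*(-6) + 3*(-6))*39)*(3 + 2*(-9)) = ((6 - 9 + 12 - 18)*39)*(3 - 18) = -9*39*(-15) = -351*(-15) = 5265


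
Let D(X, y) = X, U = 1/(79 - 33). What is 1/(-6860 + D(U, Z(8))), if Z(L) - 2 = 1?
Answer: -46/315559 ≈ -0.00014577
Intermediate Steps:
U = 1/46 ≈ 0.021739
Z(L) = 3 (Z(L) = 2 + 1 = 3)
1/(-6860 + D(U, Z(8))) = 1/(-6860 + 1/46) = 1/(-315559/46) = -46/315559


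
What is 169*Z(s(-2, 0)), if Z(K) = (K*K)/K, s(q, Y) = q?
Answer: -338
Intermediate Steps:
Z(K) = K (Z(K) = K²/K = K)
169*Z(s(-2, 0)) = 169*(-2) = -338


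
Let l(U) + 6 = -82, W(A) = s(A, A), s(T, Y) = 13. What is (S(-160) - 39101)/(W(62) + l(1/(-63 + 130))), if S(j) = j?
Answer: 13087/25 ≈ 523.48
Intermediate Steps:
W(A) = 13
l(U) = -88 (l(U) = -6 - 82 = -88)
(S(-160) - 39101)/(W(62) + l(1/(-63 + 130))) = (-160 - 39101)/(13 - 88) = -39261/(-75) = -39261*(-1/75) = 13087/25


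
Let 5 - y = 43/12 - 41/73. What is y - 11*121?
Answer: -1164223/876 ≈ -1329.0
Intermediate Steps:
y = 1733/876 (y = 5 - (43/12 - 41/73) = 5 - 1*2647/876 = 5 - 2647/876 = 1733/876 ≈ 1.9783)
y - 11*121 = 1733/876 - 11*121 = 1733/876 - 1331 = -1164223/876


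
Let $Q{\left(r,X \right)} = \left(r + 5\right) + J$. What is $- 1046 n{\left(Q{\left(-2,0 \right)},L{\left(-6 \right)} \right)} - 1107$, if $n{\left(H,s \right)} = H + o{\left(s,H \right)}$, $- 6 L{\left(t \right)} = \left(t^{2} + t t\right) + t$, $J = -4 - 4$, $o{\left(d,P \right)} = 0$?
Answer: $4123$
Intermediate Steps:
$J = -8$
$Q{\left(r,X \right)} = -3 + r$ ($Q{\left(r,X \right)} = \left(r + 5\right) - 8 = \left(5 + r\right) - 8 = -3 + r$)
$L{\left(t \right)} = - \frac{t^{2}}{3} - \frac{t}{6}$ ($L{\left(t \right)} = - \frac{\left(t^{2} + t t\right) + t}{6} = - \frac{\left(t^{2} + t^{2}\right) + t}{6} = - \frac{2 t^{2} + t}{6} = - \frac{t + 2 t^{2}}{6} = - \frac{t^{2}}{3} - \frac{t}{6}$)
$n{\left(H,s \right)} = H$ ($n{\left(H,s \right)} = H + 0 = H$)
$- 1046 n{\left(Q{\left(-2,0 \right)},L{\left(-6 \right)} \right)} - 1107 = - 1046 \left(-3 - 2\right) - 1107 = \left(-1046\right) \left(-5\right) - 1107 = 5230 - 1107 = 4123$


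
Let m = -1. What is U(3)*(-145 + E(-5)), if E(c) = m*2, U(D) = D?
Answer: -441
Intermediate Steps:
E(c) = -2 (E(c) = -1*2 = -2)
U(3)*(-145 + E(-5)) = 3*(-145 - 2) = 3*(-147) = -441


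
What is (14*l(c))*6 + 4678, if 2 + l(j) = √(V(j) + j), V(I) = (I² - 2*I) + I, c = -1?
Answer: 4594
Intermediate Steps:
V(I) = I² - I
l(j) = -2 + √(j + j*(-1 + j)) (l(j) = -2 + √(j*(-1 + j) + j) = -2 + √(j + j*(-1 + j)))
(14*l(c))*6 + 4678 = (14*(-2 + √((-1)²)))*6 + 4678 = (14*(-2 + √1))*6 + 4678 = (14*(-2 + 1))*6 + 4678 = (14*(-1))*6 + 4678 = -14*6 + 4678 = -84 + 4678 = 4594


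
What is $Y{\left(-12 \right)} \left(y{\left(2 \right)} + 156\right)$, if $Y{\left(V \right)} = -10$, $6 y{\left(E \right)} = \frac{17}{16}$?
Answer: $- \frac{74965}{48} \approx -1561.8$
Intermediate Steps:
$y{\left(E \right)} = \frac{17}{96}$ ($y{\left(E \right)} = \frac{17 \cdot \frac{1}{16}}{6} = \frac{1}{6} \cdot \frac{17}{16} = \frac{17}{96}$)
$Y{\left(-12 \right)} \left(y{\left(2 \right)} + 156\right) = - 10 \left(\frac{17}{96} + 156\right) = \left(-10\right) \frac{14993}{96} = - \frac{74965}{48}$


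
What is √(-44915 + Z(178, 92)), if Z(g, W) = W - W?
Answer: I*√44915 ≈ 211.93*I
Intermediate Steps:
Z(g, W) = 0
√(-44915 + Z(178, 92)) = √(-44915 + 0) = √(-44915) = I*√44915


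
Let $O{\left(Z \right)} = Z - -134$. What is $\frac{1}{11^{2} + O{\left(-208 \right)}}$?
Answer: $\frac{1}{47} \approx 0.021277$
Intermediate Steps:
$O{\left(Z \right)} = 134 + Z$ ($O{\left(Z \right)} = Z + 134 = 134 + Z$)
$\frac{1}{11^{2} + O{\left(-208 \right)}} = \frac{1}{11^{2} + \left(134 - 208\right)} = \frac{1}{121 - 74} = \frac{1}{47}$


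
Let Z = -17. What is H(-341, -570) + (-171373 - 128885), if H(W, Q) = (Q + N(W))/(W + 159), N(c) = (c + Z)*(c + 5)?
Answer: -27383337/91 ≈ -3.0092e+5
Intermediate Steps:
N(c) = (-17 + c)*(5 + c) (N(c) = (c - 17)*(c + 5) = (-17 + c)*(5 + c))
H(W, Q) = (-85 + Q + W² - 12*W)/(159 + W) (H(W, Q) = (Q + (-85 + W² - 12*W))/(W + 159) = (-85 + Q + W² - 12*W)/(159 + W))
H(-341, -570) + (-171373 - 128885) = (-85 - 570 + (-341)² - 12*(-341))/(159 - 341) + (-171373 - 128885) = (-85 - 570 + 116281 + 4092)/(-182) - 300258 = -1/182*119718 - 300258 = -59859/91 - 300258 = -27383337/91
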